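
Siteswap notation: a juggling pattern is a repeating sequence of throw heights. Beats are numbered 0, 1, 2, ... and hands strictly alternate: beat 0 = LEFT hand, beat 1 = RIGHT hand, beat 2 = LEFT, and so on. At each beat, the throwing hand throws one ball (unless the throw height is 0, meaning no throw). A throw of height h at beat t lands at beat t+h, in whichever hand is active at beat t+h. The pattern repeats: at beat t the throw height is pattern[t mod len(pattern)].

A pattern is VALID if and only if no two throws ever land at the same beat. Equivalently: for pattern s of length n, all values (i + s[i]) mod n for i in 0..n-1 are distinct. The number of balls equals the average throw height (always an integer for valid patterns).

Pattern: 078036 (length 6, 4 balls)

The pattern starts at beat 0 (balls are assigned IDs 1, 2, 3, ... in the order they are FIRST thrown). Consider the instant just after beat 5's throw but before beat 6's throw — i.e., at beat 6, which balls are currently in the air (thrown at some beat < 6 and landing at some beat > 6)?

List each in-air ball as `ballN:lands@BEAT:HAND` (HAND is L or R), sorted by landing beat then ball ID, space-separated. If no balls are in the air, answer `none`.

Answer: ball3:lands@7:R ball1:lands@8:L ball2:lands@10:L ball4:lands@11:R

Derivation:
Beat 1 (R): throw ball1 h=7 -> lands@8:L; in-air after throw: [b1@8:L]
Beat 2 (L): throw ball2 h=8 -> lands@10:L; in-air after throw: [b1@8:L b2@10:L]
Beat 4 (L): throw ball3 h=3 -> lands@7:R; in-air after throw: [b3@7:R b1@8:L b2@10:L]
Beat 5 (R): throw ball4 h=6 -> lands@11:R; in-air after throw: [b3@7:R b1@8:L b2@10:L b4@11:R]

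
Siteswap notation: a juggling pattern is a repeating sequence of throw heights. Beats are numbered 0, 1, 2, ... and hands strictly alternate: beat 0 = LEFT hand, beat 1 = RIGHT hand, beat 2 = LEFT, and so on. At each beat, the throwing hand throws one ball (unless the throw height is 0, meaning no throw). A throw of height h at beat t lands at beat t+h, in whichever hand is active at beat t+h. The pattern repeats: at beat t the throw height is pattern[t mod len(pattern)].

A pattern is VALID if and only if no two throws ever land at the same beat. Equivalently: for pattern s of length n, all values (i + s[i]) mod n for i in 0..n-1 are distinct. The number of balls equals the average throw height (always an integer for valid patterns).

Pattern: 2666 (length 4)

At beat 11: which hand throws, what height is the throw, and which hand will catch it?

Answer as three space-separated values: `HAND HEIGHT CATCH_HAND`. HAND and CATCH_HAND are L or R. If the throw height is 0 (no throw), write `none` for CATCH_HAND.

Beat 11: 11 mod 2 = 1, so hand = R
Throw height = pattern[11 mod 4] = pattern[3] = 6
Lands at beat 11+6=17, 17 mod 2 = 1, so catch hand = R

Answer: R 6 R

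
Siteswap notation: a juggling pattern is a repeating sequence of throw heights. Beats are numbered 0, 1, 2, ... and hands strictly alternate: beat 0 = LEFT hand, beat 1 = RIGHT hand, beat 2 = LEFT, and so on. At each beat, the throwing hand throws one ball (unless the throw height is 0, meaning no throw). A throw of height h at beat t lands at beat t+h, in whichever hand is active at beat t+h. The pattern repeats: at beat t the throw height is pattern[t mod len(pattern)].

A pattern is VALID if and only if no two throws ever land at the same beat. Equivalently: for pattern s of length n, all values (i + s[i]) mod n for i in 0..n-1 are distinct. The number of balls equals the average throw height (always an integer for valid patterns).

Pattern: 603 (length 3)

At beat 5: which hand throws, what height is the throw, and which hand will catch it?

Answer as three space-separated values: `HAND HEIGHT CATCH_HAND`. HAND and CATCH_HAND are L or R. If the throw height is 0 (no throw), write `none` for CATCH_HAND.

Answer: R 3 L

Derivation:
Beat 5: 5 mod 2 = 1, so hand = R
Throw height = pattern[5 mod 3] = pattern[2] = 3
Lands at beat 5+3=8, 8 mod 2 = 0, so catch hand = L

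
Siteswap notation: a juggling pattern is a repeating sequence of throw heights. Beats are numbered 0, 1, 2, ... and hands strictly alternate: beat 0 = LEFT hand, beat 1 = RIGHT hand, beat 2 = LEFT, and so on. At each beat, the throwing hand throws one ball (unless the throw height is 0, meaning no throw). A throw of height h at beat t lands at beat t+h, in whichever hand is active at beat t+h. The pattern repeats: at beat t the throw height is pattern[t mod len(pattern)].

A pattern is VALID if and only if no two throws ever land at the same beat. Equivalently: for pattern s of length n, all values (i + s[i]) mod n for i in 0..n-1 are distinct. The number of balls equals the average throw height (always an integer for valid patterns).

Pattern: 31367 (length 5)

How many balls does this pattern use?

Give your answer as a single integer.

Answer: 4

Derivation:
Pattern = [3, 1, 3, 6, 7], length n = 5
  position 0: throw height = 3, running sum = 3
  position 1: throw height = 1, running sum = 4
  position 2: throw height = 3, running sum = 7
  position 3: throw height = 6, running sum = 13
  position 4: throw height = 7, running sum = 20
Total sum = 20; balls = sum / n = 20 / 5 = 4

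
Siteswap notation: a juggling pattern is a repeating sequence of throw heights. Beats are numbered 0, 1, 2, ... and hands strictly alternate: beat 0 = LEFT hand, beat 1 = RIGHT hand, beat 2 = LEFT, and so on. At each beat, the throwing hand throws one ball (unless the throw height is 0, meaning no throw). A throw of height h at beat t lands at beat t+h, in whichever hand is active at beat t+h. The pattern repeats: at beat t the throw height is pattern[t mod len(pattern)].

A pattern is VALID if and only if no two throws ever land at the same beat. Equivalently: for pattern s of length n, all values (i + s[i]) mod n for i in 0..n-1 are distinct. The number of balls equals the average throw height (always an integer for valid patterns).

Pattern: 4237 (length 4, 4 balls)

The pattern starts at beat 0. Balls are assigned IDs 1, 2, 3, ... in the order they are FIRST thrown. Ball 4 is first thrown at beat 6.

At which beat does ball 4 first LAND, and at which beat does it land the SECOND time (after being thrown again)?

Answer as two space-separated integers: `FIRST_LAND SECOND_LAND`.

Beat 0 (L): throw ball1 h=4 -> lands@4:L; in-air after throw: [b1@4:L]
Beat 1 (R): throw ball2 h=2 -> lands@3:R; in-air after throw: [b2@3:R b1@4:L]
Beat 2 (L): throw ball3 h=3 -> lands@5:R; in-air after throw: [b2@3:R b1@4:L b3@5:R]
Beat 3 (R): throw ball2 h=7 -> lands@10:L; in-air after throw: [b1@4:L b3@5:R b2@10:L]
Beat 4 (L): throw ball1 h=4 -> lands@8:L; in-air after throw: [b3@5:R b1@8:L b2@10:L]
Beat 5 (R): throw ball3 h=2 -> lands@7:R; in-air after throw: [b3@7:R b1@8:L b2@10:L]
Beat 6 (L): throw ball4 h=3 -> lands@9:R; in-air after throw: [b3@7:R b1@8:L b4@9:R b2@10:L]
Beat 7 (R): throw ball3 h=7 -> lands@14:L; in-air after throw: [b1@8:L b4@9:R b2@10:L b3@14:L]
Beat 8 (L): throw ball1 h=4 -> lands@12:L; in-air after throw: [b4@9:R b2@10:L b1@12:L b3@14:L]
Beat 9 (R): throw ball4 h=2 -> lands@11:R; in-air after throw: [b2@10:L b4@11:R b1@12:L b3@14:L]
Beat 10 (L): throw ball2 h=3 -> lands@13:R; in-air after throw: [b4@11:R b1@12:L b2@13:R b3@14:L]
Beat 11 (R): throw ball4 h=7 -> lands@18:L; in-air after throw: [b1@12:L b2@13:R b3@14:L b4@18:L]
Ball 4: thrown@6 h=3 -> first land @9; rethrown@9 h=2 -> second land @11

Answer: 9 11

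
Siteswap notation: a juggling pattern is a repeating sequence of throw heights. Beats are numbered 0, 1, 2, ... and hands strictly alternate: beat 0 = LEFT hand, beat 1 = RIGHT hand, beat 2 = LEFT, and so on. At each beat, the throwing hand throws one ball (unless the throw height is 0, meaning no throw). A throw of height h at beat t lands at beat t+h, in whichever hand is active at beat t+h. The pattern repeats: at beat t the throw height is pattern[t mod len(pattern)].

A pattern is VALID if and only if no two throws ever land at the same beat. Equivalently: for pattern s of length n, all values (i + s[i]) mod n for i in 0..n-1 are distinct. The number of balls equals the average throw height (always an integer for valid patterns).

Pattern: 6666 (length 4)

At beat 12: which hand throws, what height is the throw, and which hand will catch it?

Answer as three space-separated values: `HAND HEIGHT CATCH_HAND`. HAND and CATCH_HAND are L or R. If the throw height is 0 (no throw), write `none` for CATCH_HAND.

Answer: L 6 L

Derivation:
Beat 12: 12 mod 2 = 0, so hand = L
Throw height = pattern[12 mod 4] = pattern[0] = 6
Lands at beat 12+6=18, 18 mod 2 = 0, so catch hand = L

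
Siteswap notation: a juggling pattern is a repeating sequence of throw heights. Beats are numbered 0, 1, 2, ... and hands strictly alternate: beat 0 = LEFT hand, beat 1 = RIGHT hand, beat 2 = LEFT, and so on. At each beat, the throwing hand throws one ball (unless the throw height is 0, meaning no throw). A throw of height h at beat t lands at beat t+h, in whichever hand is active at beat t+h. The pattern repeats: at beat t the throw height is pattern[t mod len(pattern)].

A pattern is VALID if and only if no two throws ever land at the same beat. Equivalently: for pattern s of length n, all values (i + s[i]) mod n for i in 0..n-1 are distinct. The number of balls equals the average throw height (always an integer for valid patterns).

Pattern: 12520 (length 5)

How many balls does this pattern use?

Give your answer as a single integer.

Answer: 2

Derivation:
Pattern = [1, 2, 5, 2, 0], length n = 5
  position 0: throw height = 1, running sum = 1
  position 1: throw height = 2, running sum = 3
  position 2: throw height = 5, running sum = 8
  position 3: throw height = 2, running sum = 10
  position 4: throw height = 0, running sum = 10
Total sum = 10; balls = sum / n = 10 / 5 = 2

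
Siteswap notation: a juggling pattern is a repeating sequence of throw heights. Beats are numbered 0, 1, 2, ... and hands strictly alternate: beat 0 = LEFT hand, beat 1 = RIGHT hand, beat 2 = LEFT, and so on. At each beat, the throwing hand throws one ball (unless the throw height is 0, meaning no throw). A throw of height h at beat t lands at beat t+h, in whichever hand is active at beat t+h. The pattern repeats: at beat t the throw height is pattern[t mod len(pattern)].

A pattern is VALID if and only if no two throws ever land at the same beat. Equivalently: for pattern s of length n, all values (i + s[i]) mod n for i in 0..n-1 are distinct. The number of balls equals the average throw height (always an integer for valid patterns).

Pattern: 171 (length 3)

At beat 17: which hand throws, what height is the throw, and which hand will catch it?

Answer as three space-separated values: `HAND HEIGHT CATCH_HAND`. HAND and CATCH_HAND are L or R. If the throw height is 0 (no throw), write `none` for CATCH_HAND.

Beat 17: 17 mod 2 = 1, so hand = R
Throw height = pattern[17 mod 3] = pattern[2] = 1
Lands at beat 17+1=18, 18 mod 2 = 0, so catch hand = L

Answer: R 1 L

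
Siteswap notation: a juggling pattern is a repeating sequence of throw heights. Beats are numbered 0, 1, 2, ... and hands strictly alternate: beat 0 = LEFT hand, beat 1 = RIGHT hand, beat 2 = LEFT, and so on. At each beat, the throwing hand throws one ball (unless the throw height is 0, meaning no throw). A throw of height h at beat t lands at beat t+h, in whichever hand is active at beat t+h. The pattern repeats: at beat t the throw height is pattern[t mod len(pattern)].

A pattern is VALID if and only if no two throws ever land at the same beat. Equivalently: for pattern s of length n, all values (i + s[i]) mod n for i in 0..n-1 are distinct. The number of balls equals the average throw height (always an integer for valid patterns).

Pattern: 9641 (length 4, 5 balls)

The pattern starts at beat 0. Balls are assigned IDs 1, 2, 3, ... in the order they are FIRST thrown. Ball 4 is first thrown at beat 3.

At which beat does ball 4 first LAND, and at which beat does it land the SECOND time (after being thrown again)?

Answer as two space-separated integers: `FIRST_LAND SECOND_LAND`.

Beat 0 (L): throw ball1 h=9 -> lands@9:R; in-air after throw: [b1@9:R]
Beat 1 (R): throw ball2 h=6 -> lands@7:R; in-air after throw: [b2@7:R b1@9:R]
Beat 2 (L): throw ball3 h=4 -> lands@6:L; in-air after throw: [b3@6:L b2@7:R b1@9:R]
Beat 3 (R): throw ball4 h=1 -> lands@4:L; in-air after throw: [b4@4:L b3@6:L b2@7:R b1@9:R]
Beat 4 (L): throw ball4 h=9 -> lands@13:R; in-air after throw: [b3@6:L b2@7:R b1@9:R b4@13:R]
Beat 5 (R): throw ball5 h=6 -> lands@11:R; in-air after throw: [b3@6:L b2@7:R b1@9:R b5@11:R b4@13:R]
Beat 6 (L): throw ball3 h=4 -> lands@10:L; in-air after throw: [b2@7:R b1@9:R b3@10:L b5@11:R b4@13:R]
Beat 7 (R): throw ball2 h=1 -> lands@8:L; in-air after throw: [b2@8:L b1@9:R b3@10:L b5@11:R b4@13:R]
Beat 8 (L): throw ball2 h=9 -> lands@17:R; in-air after throw: [b1@9:R b3@10:L b5@11:R b4@13:R b2@17:R]
Beat 9 (R): throw ball1 h=6 -> lands@15:R; in-air after throw: [b3@10:L b5@11:R b4@13:R b1@15:R b2@17:R]
Beat 10 (L): throw ball3 h=4 -> lands@14:L; in-air after throw: [b5@11:R b4@13:R b3@14:L b1@15:R b2@17:R]
Beat 11 (R): throw ball5 h=1 -> lands@12:L; in-air after throw: [b5@12:L b4@13:R b3@14:L b1@15:R b2@17:R]
Beat 12 (L): throw ball5 h=9 -> lands@21:R; in-air after throw: [b4@13:R b3@14:L b1@15:R b2@17:R b5@21:R]
Beat 13 (R): throw ball4 h=6 -> lands@19:R; in-air after throw: [b3@14:L b1@15:R b2@17:R b4@19:R b5@21:R]
Ball 4: thrown@3 h=1 -> first land @4; rethrown@4 h=9 -> second land @13

Answer: 4 13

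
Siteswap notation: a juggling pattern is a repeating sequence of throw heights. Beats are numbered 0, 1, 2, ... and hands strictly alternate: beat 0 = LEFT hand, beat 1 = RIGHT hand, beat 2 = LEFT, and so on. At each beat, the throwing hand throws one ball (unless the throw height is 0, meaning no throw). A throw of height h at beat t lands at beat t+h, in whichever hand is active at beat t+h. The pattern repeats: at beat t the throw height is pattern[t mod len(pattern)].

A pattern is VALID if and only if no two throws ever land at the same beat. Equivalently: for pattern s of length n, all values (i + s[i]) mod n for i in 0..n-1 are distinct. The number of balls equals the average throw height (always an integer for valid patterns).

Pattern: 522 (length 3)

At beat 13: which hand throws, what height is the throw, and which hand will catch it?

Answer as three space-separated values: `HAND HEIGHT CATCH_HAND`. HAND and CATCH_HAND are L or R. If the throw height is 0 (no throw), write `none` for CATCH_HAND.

Beat 13: 13 mod 2 = 1, so hand = R
Throw height = pattern[13 mod 3] = pattern[1] = 2
Lands at beat 13+2=15, 15 mod 2 = 1, so catch hand = R

Answer: R 2 R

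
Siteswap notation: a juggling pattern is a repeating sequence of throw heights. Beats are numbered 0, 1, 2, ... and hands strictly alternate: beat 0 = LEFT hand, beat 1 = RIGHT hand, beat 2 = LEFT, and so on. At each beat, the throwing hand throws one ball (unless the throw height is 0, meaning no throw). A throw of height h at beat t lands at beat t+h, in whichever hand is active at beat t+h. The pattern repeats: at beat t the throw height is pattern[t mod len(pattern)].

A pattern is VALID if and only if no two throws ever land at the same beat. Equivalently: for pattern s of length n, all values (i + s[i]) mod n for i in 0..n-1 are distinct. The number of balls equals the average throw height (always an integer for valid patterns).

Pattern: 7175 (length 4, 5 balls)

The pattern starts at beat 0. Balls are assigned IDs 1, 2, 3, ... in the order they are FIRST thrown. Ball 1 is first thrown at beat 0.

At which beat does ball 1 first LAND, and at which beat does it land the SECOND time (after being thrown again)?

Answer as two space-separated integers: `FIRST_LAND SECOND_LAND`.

Answer: 7 12

Derivation:
Beat 0 (L): throw ball1 h=7 -> lands@7:R; in-air after throw: [b1@7:R]
Beat 1 (R): throw ball2 h=1 -> lands@2:L; in-air after throw: [b2@2:L b1@7:R]
Beat 2 (L): throw ball2 h=7 -> lands@9:R; in-air after throw: [b1@7:R b2@9:R]
Beat 3 (R): throw ball3 h=5 -> lands@8:L; in-air after throw: [b1@7:R b3@8:L b2@9:R]
Beat 4 (L): throw ball4 h=7 -> lands@11:R; in-air after throw: [b1@7:R b3@8:L b2@9:R b4@11:R]
Beat 5 (R): throw ball5 h=1 -> lands@6:L; in-air after throw: [b5@6:L b1@7:R b3@8:L b2@9:R b4@11:R]
Beat 6 (L): throw ball5 h=7 -> lands@13:R; in-air after throw: [b1@7:R b3@8:L b2@9:R b4@11:R b5@13:R]
Beat 7 (R): throw ball1 h=5 -> lands@12:L; in-air after throw: [b3@8:L b2@9:R b4@11:R b1@12:L b5@13:R]
Beat 8 (L): throw ball3 h=7 -> lands@15:R; in-air after throw: [b2@9:R b4@11:R b1@12:L b5@13:R b3@15:R]
Beat 9 (R): throw ball2 h=1 -> lands@10:L; in-air after throw: [b2@10:L b4@11:R b1@12:L b5@13:R b3@15:R]
Beat 10 (L): throw ball2 h=7 -> lands@17:R; in-air after throw: [b4@11:R b1@12:L b5@13:R b3@15:R b2@17:R]
Beat 11 (R): throw ball4 h=5 -> lands@16:L; in-air after throw: [b1@12:L b5@13:R b3@15:R b4@16:L b2@17:R]
Ball 1: thrown@0 h=7 -> first land @7; rethrown@7 h=5 -> second land @12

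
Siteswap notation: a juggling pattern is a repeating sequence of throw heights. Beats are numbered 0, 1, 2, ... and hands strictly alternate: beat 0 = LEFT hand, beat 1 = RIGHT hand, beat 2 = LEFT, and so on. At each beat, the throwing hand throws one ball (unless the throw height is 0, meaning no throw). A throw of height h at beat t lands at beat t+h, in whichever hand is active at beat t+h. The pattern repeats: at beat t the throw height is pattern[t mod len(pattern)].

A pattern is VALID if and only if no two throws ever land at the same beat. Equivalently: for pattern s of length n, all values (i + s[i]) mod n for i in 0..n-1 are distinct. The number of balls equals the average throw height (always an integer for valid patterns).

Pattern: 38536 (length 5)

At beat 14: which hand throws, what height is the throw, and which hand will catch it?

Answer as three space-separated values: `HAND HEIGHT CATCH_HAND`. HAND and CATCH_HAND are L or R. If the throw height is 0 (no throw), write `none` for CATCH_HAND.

Answer: L 6 L

Derivation:
Beat 14: 14 mod 2 = 0, so hand = L
Throw height = pattern[14 mod 5] = pattern[4] = 6
Lands at beat 14+6=20, 20 mod 2 = 0, so catch hand = L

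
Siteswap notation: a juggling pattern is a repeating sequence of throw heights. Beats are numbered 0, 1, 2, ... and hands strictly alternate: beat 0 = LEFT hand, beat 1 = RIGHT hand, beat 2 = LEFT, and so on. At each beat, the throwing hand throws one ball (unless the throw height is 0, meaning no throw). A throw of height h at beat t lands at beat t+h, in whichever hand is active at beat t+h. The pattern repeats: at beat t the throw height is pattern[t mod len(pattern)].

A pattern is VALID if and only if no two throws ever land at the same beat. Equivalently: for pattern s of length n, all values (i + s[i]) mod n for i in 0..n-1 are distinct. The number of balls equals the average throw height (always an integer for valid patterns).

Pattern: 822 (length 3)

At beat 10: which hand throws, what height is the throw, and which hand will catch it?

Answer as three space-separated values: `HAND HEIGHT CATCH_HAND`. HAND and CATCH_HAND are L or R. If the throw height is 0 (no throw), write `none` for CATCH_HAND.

Answer: L 2 L

Derivation:
Beat 10: 10 mod 2 = 0, so hand = L
Throw height = pattern[10 mod 3] = pattern[1] = 2
Lands at beat 10+2=12, 12 mod 2 = 0, so catch hand = L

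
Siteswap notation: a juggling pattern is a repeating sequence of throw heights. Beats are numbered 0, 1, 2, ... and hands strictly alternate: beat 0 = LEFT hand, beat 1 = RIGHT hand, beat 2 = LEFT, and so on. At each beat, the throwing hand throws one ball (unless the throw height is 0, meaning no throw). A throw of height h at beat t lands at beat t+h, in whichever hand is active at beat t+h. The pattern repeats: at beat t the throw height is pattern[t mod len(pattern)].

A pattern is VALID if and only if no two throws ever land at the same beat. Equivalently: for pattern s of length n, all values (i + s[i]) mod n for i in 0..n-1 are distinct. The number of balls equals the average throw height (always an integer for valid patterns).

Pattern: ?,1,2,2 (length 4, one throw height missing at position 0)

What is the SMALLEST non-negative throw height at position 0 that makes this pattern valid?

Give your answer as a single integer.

i=0: s[i]=? (unknown)
i=1: (1 + 1) mod 4 = 2
i=2: (2 + 2) mod 4 = 0
i=3: (3 + 2) mod 4 = 1
Known residues: [0, 1, 2]; need a permutation of 0..3, so missing residue r = 3
Need (0 + s) mod 4 = 3; smallest s = (3 - 0) mod 4 = 3

Answer: 3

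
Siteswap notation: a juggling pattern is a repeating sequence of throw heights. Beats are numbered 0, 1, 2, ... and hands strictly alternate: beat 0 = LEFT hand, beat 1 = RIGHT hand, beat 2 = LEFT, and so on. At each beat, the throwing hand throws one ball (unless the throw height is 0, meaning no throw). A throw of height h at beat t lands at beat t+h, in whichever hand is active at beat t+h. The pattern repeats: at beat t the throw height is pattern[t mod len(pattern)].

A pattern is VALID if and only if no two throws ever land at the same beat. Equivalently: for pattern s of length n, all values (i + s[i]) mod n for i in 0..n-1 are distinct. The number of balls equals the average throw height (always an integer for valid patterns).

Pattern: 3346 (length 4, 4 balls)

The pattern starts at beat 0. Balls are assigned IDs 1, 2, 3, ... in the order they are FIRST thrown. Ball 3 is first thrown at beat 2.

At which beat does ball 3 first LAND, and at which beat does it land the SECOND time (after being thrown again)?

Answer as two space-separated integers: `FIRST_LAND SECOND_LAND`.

Beat 0 (L): throw ball1 h=3 -> lands@3:R; in-air after throw: [b1@3:R]
Beat 1 (R): throw ball2 h=3 -> lands@4:L; in-air after throw: [b1@3:R b2@4:L]
Beat 2 (L): throw ball3 h=4 -> lands@6:L; in-air after throw: [b1@3:R b2@4:L b3@6:L]
Beat 3 (R): throw ball1 h=6 -> lands@9:R; in-air after throw: [b2@4:L b3@6:L b1@9:R]
Beat 4 (L): throw ball2 h=3 -> lands@7:R; in-air after throw: [b3@6:L b2@7:R b1@9:R]
Beat 5 (R): throw ball4 h=3 -> lands@8:L; in-air after throw: [b3@6:L b2@7:R b4@8:L b1@9:R]
Beat 6 (L): throw ball3 h=4 -> lands@10:L; in-air after throw: [b2@7:R b4@8:L b1@9:R b3@10:L]
Beat 7 (R): throw ball2 h=6 -> lands@13:R; in-air after throw: [b4@8:L b1@9:R b3@10:L b2@13:R]
Beat 8 (L): throw ball4 h=3 -> lands@11:R; in-air after throw: [b1@9:R b3@10:L b4@11:R b2@13:R]
Beat 9 (R): throw ball1 h=3 -> lands@12:L; in-air after throw: [b3@10:L b4@11:R b1@12:L b2@13:R]
Beat 10 (L): throw ball3 h=4 -> lands@14:L; in-air after throw: [b4@11:R b1@12:L b2@13:R b3@14:L]
Ball 3: thrown@2 h=4 -> first land @6; rethrown@6 h=4 -> second land @10

Answer: 6 10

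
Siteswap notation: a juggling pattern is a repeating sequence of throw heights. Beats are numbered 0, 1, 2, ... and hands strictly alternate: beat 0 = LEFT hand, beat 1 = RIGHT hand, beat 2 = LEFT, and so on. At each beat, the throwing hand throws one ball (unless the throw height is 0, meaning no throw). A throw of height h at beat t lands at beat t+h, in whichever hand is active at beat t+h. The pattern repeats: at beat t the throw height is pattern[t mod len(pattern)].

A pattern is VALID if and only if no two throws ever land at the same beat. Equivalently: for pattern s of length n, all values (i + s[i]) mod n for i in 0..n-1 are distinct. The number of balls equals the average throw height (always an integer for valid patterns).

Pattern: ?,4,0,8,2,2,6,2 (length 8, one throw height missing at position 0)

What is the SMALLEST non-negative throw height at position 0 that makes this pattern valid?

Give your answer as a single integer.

i=0: s[i]=? (unknown)
i=1: (1 + 4) mod 8 = 5
i=2: (2 + 0) mod 8 = 2
i=3: (3 + 8) mod 8 = 3
i=4: (4 + 2) mod 8 = 6
i=5: (5 + 2) mod 8 = 7
i=6: (6 + 6) mod 8 = 4
i=7: (7 + 2) mod 8 = 1
Known residues: [1, 2, 3, 4, 5, 6, 7]; need a permutation of 0..7, so missing residue r = 0
Need (0 + s) mod 8 = 0; smallest s = (0 - 0) mod 8 = 0

Answer: 0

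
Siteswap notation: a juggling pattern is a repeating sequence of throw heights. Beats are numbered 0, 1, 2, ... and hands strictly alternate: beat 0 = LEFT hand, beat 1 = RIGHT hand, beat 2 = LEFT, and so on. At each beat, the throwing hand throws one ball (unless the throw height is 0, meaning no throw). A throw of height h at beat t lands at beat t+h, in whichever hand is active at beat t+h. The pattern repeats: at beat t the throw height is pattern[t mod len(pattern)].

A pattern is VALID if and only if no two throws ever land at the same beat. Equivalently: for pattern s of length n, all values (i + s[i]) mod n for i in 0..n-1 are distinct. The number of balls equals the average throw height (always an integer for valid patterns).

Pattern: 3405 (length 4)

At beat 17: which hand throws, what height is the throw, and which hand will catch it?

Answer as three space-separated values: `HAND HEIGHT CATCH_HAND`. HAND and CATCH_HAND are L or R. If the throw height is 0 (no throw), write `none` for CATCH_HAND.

Beat 17: 17 mod 2 = 1, so hand = R
Throw height = pattern[17 mod 4] = pattern[1] = 4
Lands at beat 17+4=21, 21 mod 2 = 1, so catch hand = R

Answer: R 4 R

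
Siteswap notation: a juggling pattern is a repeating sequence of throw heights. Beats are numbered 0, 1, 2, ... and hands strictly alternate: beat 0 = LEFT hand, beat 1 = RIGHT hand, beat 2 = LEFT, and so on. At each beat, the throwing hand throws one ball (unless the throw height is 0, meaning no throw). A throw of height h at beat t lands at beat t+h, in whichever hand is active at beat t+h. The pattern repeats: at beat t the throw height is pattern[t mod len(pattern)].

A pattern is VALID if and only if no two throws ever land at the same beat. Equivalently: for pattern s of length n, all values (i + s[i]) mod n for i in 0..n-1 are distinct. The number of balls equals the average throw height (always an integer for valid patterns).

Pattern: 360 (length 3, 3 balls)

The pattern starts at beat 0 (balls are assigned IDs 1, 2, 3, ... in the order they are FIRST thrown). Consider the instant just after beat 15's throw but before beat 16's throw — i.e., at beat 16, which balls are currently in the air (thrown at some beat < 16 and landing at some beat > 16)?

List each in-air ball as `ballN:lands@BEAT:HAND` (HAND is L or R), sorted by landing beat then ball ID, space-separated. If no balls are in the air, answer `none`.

Beat 0 (L): throw ball1 h=3 -> lands@3:R; in-air after throw: [b1@3:R]
Beat 1 (R): throw ball2 h=6 -> lands@7:R; in-air after throw: [b1@3:R b2@7:R]
Beat 3 (R): throw ball1 h=3 -> lands@6:L; in-air after throw: [b1@6:L b2@7:R]
Beat 4 (L): throw ball3 h=6 -> lands@10:L; in-air after throw: [b1@6:L b2@7:R b3@10:L]
Beat 6 (L): throw ball1 h=3 -> lands@9:R; in-air after throw: [b2@7:R b1@9:R b3@10:L]
Beat 7 (R): throw ball2 h=6 -> lands@13:R; in-air after throw: [b1@9:R b3@10:L b2@13:R]
Beat 9 (R): throw ball1 h=3 -> lands@12:L; in-air after throw: [b3@10:L b1@12:L b2@13:R]
Beat 10 (L): throw ball3 h=6 -> lands@16:L; in-air after throw: [b1@12:L b2@13:R b3@16:L]
Beat 12 (L): throw ball1 h=3 -> lands@15:R; in-air after throw: [b2@13:R b1@15:R b3@16:L]
Beat 13 (R): throw ball2 h=6 -> lands@19:R; in-air after throw: [b1@15:R b3@16:L b2@19:R]
Beat 15 (R): throw ball1 h=3 -> lands@18:L; in-air after throw: [b3@16:L b1@18:L b2@19:R]
Beat 16 (L): throw ball3 h=6 -> lands@22:L; in-air after throw: [b1@18:L b2@19:R b3@22:L]

Answer: ball1:lands@18:L ball2:lands@19:R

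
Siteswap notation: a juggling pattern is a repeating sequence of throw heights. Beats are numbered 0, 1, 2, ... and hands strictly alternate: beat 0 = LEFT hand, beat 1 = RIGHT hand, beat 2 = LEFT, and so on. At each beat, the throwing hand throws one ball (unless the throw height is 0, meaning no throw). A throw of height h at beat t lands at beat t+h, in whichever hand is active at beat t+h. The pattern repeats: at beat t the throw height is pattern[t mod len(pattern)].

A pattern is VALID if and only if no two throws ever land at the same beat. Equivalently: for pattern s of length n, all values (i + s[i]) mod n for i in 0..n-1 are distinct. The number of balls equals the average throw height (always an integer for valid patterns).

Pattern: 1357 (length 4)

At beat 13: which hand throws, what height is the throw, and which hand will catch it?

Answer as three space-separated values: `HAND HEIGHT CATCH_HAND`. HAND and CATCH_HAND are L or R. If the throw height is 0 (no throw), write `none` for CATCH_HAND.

Answer: R 3 L

Derivation:
Beat 13: 13 mod 2 = 1, so hand = R
Throw height = pattern[13 mod 4] = pattern[1] = 3
Lands at beat 13+3=16, 16 mod 2 = 0, so catch hand = L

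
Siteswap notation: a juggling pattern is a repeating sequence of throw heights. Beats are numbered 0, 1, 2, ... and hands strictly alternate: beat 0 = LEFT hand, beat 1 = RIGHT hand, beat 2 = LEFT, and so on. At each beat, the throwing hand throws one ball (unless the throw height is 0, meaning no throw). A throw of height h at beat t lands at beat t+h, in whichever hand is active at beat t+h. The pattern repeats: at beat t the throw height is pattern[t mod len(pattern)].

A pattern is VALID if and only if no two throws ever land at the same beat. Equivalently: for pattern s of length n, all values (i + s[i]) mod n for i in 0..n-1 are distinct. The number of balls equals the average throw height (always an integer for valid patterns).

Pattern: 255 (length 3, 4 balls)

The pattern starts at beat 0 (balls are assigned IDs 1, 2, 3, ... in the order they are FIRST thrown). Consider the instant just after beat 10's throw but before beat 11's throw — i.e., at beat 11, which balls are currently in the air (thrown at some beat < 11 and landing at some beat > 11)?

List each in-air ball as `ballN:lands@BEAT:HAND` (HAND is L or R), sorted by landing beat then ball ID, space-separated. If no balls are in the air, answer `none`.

Beat 0 (L): throw ball1 h=2 -> lands@2:L; in-air after throw: [b1@2:L]
Beat 1 (R): throw ball2 h=5 -> lands@6:L; in-air after throw: [b1@2:L b2@6:L]
Beat 2 (L): throw ball1 h=5 -> lands@7:R; in-air after throw: [b2@6:L b1@7:R]
Beat 3 (R): throw ball3 h=2 -> lands@5:R; in-air after throw: [b3@5:R b2@6:L b1@7:R]
Beat 4 (L): throw ball4 h=5 -> lands@9:R; in-air after throw: [b3@5:R b2@6:L b1@7:R b4@9:R]
Beat 5 (R): throw ball3 h=5 -> lands@10:L; in-air after throw: [b2@6:L b1@7:R b4@9:R b3@10:L]
Beat 6 (L): throw ball2 h=2 -> lands@8:L; in-air after throw: [b1@7:R b2@8:L b4@9:R b3@10:L]
Beat 7 (R): throw ball1 h=5 -> lands@12:L; in-air after throw: [b2@8:L b4@9:R b3@10:L b1@12:L]
Beat 8 (L): throw ball2 h=5 -> lands@13:R; in-air after throw: [b4@9:R b3@10:L b1@12:L b2@13:R]
Beat 9 (R): throw ball4 h=2 -> lands@11:R; in-air after throw: [b3@10:L b4@11:R b1@12:L b2@13:R]
Beat 10 (L): throw ball3 h=5 -> lands@15:R; in-air after throw: [b4@11:R b1@12:L b2@13:R b3@15:R]
Beat 11 (R): throw ball4 h=5 -> lands@16:L; in-air after throw: [b1@12:L b2@13:R b3@15:R b4@16:L]

Answer: ball1:lands@12:L ball2:lands@13:R ball3:lands@15:R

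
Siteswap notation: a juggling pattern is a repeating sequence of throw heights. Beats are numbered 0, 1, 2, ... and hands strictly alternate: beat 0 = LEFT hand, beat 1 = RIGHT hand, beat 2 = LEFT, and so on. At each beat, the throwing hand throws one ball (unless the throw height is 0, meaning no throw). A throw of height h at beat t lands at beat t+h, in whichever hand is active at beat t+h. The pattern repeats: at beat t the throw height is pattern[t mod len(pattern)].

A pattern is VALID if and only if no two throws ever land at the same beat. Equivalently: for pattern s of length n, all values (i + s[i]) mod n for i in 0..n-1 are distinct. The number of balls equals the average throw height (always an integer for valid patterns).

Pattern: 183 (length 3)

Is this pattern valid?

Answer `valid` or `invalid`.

Answer: valid

Derivation:
i=0: (i + s[i]) mod n = (0 + 1) mod 3 = 1
i=1: (i + s[i]) mod n = (1 + 8) mod 3 = 0
i=2: (i + s[i]) mod n = (2 + 3) mod 3 = 2
Residues: [1, 0, 2], distinct: True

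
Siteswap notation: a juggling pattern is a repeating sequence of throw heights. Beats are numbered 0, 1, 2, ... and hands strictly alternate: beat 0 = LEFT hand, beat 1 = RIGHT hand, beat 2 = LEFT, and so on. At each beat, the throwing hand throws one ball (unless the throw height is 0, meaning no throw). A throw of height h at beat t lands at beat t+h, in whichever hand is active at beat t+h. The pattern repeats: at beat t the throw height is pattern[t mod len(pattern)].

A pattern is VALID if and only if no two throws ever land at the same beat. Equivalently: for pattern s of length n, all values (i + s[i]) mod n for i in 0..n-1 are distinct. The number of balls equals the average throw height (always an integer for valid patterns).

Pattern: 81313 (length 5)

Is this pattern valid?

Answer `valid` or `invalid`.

Answer: invalid

Derivation:
i=0: (i + s[i]) mod n = (0 + 8) mod 5 = 3
i=1: (i + s[i]) mod n = (1 + 1) mod 5 = 2
i=2: (i + s[i]) mod n = (2 + 3) mod 5 = 0
i=3: (i + s[i]) mod n = (3 + 1) mod 5 = 4
i=4: (i + s[i]) mod n = (4 + 3) mod 5 = 2
Residues: [3, 2, 0, 4, 2], distinct: False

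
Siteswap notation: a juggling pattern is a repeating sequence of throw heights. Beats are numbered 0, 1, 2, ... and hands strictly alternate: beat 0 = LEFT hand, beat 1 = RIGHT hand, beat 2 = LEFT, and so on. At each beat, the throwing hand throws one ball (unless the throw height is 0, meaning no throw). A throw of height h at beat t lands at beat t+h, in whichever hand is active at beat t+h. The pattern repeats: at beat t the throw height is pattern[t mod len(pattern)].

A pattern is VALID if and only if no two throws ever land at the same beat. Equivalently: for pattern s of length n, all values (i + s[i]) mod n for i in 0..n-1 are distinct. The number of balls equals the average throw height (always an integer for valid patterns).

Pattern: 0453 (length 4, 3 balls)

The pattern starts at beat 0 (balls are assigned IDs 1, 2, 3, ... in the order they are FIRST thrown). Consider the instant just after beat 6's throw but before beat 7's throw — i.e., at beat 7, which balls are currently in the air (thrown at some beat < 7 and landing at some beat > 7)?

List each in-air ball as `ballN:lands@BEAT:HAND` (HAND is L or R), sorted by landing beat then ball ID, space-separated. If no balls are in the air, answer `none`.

Answer: ball1:lands@9:R ball3:lands@11:R

Derivation:
Beat 1 (R): throw ball1 h=4 -> lands@5:R; in-air after throw: [b1@5:R]
Beat 2 (L): throw ball2 h=5 -> lands@7:R; in-air after throw: [b1@5:R b2@7:R]
Beat 3 (R): throw ball3 h=3 -> lands@6:L; in-air after throw: [b1@5:R b3@6:L b2@7:R]
Beat 5 (R): throw ball1 h=4 -> lands@9:R; in-air after throw: [b3@6:L b2@7:R b1@9:R]
Beat 6 (L): throw ball3 h=5 -> lands@11:R; in-air after throw: [b2@7:R b1@9:R b3@11:R]
Beat 7 (R): throw ball2 h=3 -> lands@10:L; in-air after throw: [b1@9:R b2@10:L b3@11:R]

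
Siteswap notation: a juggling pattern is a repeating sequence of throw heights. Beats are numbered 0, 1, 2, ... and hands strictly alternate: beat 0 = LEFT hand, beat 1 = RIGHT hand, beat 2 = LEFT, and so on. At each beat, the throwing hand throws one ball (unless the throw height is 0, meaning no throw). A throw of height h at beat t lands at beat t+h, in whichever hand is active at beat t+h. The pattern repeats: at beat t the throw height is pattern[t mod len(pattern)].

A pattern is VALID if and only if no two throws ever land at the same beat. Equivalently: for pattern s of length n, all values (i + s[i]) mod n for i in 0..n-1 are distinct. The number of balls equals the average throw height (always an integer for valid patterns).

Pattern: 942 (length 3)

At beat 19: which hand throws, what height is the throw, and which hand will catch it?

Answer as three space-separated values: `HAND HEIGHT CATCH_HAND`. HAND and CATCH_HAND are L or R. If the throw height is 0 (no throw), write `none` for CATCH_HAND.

Answer: R 4 R

Derivation:
Beat 19: 19 mod 2 = 1, so hand = R
Throw height = pattern[19 mod 3] = pattern[1] = 4
Lands at beat 19+4=23, 23 mod 2 = 1, so catch hand = R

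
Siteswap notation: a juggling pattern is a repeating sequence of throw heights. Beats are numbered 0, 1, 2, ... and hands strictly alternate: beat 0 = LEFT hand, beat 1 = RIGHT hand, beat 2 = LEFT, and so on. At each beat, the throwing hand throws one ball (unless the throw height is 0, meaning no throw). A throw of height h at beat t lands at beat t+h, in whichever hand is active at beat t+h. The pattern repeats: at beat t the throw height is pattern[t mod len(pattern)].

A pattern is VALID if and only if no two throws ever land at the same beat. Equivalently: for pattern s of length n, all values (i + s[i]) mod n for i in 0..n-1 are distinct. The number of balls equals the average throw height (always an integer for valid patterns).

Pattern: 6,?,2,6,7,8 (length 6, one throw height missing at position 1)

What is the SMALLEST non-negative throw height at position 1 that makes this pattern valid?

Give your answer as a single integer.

Answer: 1

Derivation:
i=0: (0 + 6) mod 6 = 0
i=1: s[i]=? (unknown)
i=2: (2 + 2) mod 6 = 4
i=3: (3 + 6) mod 6 = 3
i=4: (4 + 7) mod 6 = 5
i=5: (5 + 8) mod 6 = 1
Known residues: [0, 1, 3, 4, 5]; need a permutation of 0..5, so missing residue r = 2
Need (1 + s) mod 6 = 2; smallest s = (2 - 1) mod 6 = 1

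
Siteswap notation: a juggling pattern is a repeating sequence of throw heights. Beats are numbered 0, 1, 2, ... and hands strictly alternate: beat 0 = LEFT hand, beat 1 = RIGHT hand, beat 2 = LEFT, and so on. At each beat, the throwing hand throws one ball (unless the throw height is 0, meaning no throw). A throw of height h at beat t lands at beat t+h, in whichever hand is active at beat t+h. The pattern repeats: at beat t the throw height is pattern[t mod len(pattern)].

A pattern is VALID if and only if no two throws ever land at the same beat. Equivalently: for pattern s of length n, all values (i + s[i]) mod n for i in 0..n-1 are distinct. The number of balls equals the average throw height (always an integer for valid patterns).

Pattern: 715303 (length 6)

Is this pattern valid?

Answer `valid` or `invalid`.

i=0: (i + s[i]) mod n = (0 + 7) mod 6 = 1
i=1: (i + s[i]) mod n = (1 + 1) mod 6 = 2
i=2: (i + s[i]) mod n = (2 + 5) mod 6 = 1
i=3: (i + s[i]) mod n = (3 + 3) mod 6 = 0
i=4: (i + s[i]) mod n = (4 + 0) mod 6 = 4
i=5: (i + s[i]) mod n = (5 + 3) mod 6 = 2
Residues: [1, 2, 1, 0, 4, 2], distinct: False

Answer: invalid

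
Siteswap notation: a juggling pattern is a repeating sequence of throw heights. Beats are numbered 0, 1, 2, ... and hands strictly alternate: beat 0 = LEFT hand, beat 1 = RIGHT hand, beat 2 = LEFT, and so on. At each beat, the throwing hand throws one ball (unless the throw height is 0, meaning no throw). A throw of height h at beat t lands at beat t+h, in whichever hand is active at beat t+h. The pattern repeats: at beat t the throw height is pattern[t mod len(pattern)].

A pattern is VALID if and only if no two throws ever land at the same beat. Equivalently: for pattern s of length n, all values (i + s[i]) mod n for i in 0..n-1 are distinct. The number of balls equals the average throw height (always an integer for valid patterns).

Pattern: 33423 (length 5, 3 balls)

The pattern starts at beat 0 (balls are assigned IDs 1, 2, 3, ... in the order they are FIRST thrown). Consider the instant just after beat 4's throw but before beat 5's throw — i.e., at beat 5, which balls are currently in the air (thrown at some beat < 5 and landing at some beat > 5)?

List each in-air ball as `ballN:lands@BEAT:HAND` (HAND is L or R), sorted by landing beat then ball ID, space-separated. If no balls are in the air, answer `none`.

Answer: ball3:lands@6:L ball2:lands@7:R

Derivation:
Beat 0 (L): throw ball1 h=3 -> lands@3:R; in-air after throw: [b1@3:R]
Beat 1 (R): throw ball2 h=3 -> lands@4:L; in-air after throw: [b1@3:R b2@4:L]
Beat 2 (L): throw ball3 h=4 -> lands@6:L; in-air after throw: [b1@3:R b2@4:L b3@6:L]
Beat 3 (R): throw ball1 h=2 -> lands@5:R; in-air after throw: [b2@4:L b1@5:R b3@6:L]
Beat 4 (L): throw ball2 h=3 -> lands@7:R; in-air after throw: [b1@5:R b3@6:L b2@7:R]
Beat 5 (R): throw ball1 h=3 -> lands@8:L; in-air after throw: [b3@6:L b2@7:R b1@8:L]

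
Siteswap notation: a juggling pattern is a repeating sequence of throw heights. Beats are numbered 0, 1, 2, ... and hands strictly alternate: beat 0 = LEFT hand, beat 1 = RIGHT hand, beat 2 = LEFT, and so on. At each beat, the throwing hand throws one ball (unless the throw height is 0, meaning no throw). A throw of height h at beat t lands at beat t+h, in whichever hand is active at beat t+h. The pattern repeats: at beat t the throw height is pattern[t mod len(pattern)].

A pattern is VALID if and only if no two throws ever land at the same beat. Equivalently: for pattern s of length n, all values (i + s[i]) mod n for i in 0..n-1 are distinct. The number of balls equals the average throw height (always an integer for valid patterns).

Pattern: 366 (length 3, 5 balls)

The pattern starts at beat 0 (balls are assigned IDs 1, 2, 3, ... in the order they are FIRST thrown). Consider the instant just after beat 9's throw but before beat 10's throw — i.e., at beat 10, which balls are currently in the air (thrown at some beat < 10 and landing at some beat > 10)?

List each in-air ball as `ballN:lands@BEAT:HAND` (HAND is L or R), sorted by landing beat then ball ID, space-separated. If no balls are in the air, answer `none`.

Answer: ball5:lands@11:R ball1:lands@12:L ball2:lands@13:R ball3:lands@14:L

Derivation:
Beat 0 (L): throw ball1 h=3 -> lands@3:R; in-air after throw: [b1@3:R]
Beat 1 (R): throw ball2 h=6 -> lands@7:R; in-air after throw: [b1@3:R b2@7:R]
Beat 2 (L): throw ball3 h=6 -> lands@8:L; in-air after throw: [b1@3:R b2@7:R b3@8:L]
Beat 3 (R): throw ball1 h=3 -> lands@6:L; in-air after throw: [b1@6:L b2@7:R b3@8:L]
Beat 4 (L): throw ball4 h=6 -> lands@10:L; in-air after throw: [b1@6:L b2@7:R b3@8:L b4@10:L]
Beat 5 (R): throw ball5 h=6 -> lands@11:R; in-air after throw: [b1@6:L b2@7:R b3@8:L b4@10:L b5@11:R]
Beat 6 (L): throw ball1 h=3 -> lands@9:R; in-air after throw: [b2@7:R b3@8:L b1@9:R b4@10:L b5@11:R]
Beat 7 (R): throw ball2 h=6 -> lands@13:R; in-air after throw: [b3@8:L b1@9:R b4@10:L b5@11:R b2@13:R]
Beat 8 (L): throw ball3 h=6 -> lands@14:L; in-air after throw: [b1@9:R b4@10:L b5@11:R b2@13:R b3@14:L]
Beat 9 (R): throw ball1 h=3 -> lands@12:L; in-air after throw: [b4@10:L b5@11:R b1@12:L b2@13:R b3@14:L]
Beat 10 (L): throw ball4 h=6 -> lands@16:L; in-air after throw: [b5@11:R b1@12:L b2@13:R b3@14:L b4@16:L]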